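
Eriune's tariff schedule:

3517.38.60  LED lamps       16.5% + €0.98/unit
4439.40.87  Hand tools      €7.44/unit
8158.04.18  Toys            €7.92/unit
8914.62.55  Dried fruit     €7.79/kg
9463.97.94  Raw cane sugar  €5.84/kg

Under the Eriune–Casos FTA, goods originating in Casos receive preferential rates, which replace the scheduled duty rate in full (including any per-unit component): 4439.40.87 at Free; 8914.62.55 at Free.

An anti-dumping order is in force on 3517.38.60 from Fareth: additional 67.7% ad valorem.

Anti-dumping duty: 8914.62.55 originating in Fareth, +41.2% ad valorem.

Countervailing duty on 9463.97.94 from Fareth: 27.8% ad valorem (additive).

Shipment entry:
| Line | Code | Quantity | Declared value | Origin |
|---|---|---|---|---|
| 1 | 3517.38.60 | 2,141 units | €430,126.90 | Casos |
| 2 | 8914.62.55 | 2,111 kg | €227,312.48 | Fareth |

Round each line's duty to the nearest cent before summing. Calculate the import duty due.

€183,166.55

Line 1 (3517.38.60, Casos, 2,141 units, €430,126.90):
Base rate for 3517.38.60 is 16.5% + €0.98/unit.
Origin Casos is the FTA partner but 3517.38.60 is not on the preference list; base rate stands.
The additional-duty order on 3517.38.60 targets Fareth, not Casos; it does not apply.
Duty = €430,126.90 × 16.5% + 2,141 × €0.98 = €73,069.12.
Line 2 (8914.62.55, Fareth, 2,111 kg, €227,312.48):
Base rate for 8914.62.55 is €7.79/kg.
8914.62.55 has an FTA preferential rate, but origin Fareth is not Casos; base rate stands.
Additional duty on 8914.62.55 from Fareth: +41.2% ad valorem. Applied ad valorem rate = 41.2%.
Duty = €227,312.48 × 41.2% + 2,111 × €7.79 = €110,097.43.
Total = €73,069.12 + €110,097.43 = €183,166.55.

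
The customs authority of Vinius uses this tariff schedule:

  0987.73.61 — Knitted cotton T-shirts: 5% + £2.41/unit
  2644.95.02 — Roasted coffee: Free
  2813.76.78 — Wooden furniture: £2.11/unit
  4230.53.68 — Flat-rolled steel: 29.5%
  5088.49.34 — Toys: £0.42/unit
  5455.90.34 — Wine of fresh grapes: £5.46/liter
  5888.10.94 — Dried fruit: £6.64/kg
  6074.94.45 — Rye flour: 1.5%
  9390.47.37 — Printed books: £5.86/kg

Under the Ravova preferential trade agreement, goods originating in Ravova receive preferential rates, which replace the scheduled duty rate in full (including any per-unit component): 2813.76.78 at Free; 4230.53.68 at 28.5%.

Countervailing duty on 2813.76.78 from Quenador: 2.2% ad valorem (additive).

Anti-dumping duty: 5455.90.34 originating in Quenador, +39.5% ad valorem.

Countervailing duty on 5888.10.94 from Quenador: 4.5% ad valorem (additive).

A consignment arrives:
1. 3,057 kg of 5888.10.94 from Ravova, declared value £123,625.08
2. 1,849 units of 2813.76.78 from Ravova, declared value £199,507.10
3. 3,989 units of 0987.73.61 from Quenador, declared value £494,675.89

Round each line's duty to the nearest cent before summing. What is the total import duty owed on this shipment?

Line 1 (5888.10.94, Ravova, 3,057 kg, £123,625.08):
Base rate for 5888.10.94 is £6.64/kg.
Origin Ravova is the FTA partner but 5888.10.94 is not on the preference list; base rate stands.
The additional-duty order on 5888.10.94 targets Quenador, not Ravova; it does not apply.
Duty = 3,057 × £6.64 = £20,298.48.
Line 2 (2813.76.78, Ravova, 1,849 units, £199,507.10):
Base rate for 2813.76.78 is £2.11/unit.
Origin Ravova qualifies under the Vinius–Ravova agreement and 2813.76.78 is covered: preferential rate Free applies instead.
The additional-duty order on 2813.76.78 targets Quenador, not Ravova; it does not apply.
Duty = £199,507.10 × 0% = £0.00.
Line 3 (0987.73.61, Quenador, 3,989 units, £494,675.89):
Base rate for 0987.73.61 is 5% + £2.41/unit.
Duty = £494,675.89 × 5% + 3,989 × £2.41 = £34,347.28.
Total = £20,298.48 + £0.00 + £34,347.28 = £54,645.76.

£54,645.76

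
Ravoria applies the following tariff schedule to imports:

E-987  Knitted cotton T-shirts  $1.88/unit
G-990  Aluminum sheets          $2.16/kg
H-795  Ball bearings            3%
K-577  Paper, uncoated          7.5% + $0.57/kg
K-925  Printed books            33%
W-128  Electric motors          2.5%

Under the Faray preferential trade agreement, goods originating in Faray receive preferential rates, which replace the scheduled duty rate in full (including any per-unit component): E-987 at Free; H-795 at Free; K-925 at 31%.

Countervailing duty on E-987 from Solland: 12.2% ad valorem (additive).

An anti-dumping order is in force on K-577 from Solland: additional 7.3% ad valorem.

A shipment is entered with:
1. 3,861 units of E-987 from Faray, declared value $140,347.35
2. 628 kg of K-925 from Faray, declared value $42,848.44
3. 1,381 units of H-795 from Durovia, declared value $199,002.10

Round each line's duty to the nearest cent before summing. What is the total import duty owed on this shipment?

$19,253.08

Line 1 (E-987, Faray, 3,861 units, $140,347.35):
Base rate for E-987 is $1.88/unit.
Origin Faray qualifies under the Ravoria–Faray agreement and E-987 is covered: preferential rate Free applies instead.
The additional-duty order on E-987 targets Solland, not Faray; it does not apply.
Duty = $140,347.35 × 0% = $0.00.
Line 2 (K-925, Faray, 628 kg, $42,848.44):
Base rate for K-925 is 33%.
Origin Faray qualifies under the Ravoria–Faray agreement and K-925 is covered: preferential rate 31% applies instead.
Duty = $42,848.44 × 31% = $13,283.02.
Line 3 (H-795, Durovia, 1,381 units, $199,002.10):
Base rate for H-795 is 3%.
H-795 has an FTA preferential rate, but origin Durovia is not Faray; base rate stands.
Duty = $199,002.10 × 3% = $5,970.06.
Total = $0.00 + $13,283.02 + $5,970.06 = $19,253.08.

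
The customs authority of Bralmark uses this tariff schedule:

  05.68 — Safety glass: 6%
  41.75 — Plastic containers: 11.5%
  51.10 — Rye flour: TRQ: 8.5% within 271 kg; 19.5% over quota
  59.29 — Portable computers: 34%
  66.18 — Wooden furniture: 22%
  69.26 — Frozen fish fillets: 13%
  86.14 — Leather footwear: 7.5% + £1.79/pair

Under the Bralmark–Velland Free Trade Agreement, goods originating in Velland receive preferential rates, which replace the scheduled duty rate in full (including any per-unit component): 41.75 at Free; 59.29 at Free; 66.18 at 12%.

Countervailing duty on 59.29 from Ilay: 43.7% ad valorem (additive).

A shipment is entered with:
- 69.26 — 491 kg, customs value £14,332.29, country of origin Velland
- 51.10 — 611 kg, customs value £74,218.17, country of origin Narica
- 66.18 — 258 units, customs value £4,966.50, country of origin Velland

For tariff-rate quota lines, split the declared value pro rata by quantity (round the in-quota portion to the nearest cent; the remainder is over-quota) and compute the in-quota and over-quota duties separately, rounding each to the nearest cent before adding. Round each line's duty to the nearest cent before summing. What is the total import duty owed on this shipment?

Line 1 (69.26, Velland, 491 kg, £14,332.29):
Base rate for 69.26 is 13%.
Origin Velland is the FTA partner but 69.26 is not on the preference list; base rate stands.
Duty = £14,332.29 × 13% = £1,863.20.
Line 2 (51.10, Narica, 611 kg, £74,218.17):
Code 51.10 is under a tariff-rate quota (threshold 271 kg). In-quota: 271 kg at 8.5%; over-quota: 340 kg at 19.5%.
Pro-rata value split: in-quota = £74,218.17 × 271/611 = £32,918.37; over-quota = £74,218.17 − £32,918.37 = £41,299.80.
In-quota duty = £32,918.37 × 8.5% = £2,798.06. Over-quota duty = £41,299.80 × 19.5% = £8,053.46.
Line duty = £2,798.06 + £8,053.46 = £10,851.52.
Line 3 (66.18, Velland, 258 units, £4,966.50):
Base rate for 66.18 is 22%.
Origin Velland qualifies under the Bralmark–Velland agreement and 66.18 is covered: preferential rate 12% applies instead.
Duty = £4,966.50 × 12% = £595.98.
Total = £1,863.20 + £10,851.52 + £595.98 = £13,310.70.

£13,310.70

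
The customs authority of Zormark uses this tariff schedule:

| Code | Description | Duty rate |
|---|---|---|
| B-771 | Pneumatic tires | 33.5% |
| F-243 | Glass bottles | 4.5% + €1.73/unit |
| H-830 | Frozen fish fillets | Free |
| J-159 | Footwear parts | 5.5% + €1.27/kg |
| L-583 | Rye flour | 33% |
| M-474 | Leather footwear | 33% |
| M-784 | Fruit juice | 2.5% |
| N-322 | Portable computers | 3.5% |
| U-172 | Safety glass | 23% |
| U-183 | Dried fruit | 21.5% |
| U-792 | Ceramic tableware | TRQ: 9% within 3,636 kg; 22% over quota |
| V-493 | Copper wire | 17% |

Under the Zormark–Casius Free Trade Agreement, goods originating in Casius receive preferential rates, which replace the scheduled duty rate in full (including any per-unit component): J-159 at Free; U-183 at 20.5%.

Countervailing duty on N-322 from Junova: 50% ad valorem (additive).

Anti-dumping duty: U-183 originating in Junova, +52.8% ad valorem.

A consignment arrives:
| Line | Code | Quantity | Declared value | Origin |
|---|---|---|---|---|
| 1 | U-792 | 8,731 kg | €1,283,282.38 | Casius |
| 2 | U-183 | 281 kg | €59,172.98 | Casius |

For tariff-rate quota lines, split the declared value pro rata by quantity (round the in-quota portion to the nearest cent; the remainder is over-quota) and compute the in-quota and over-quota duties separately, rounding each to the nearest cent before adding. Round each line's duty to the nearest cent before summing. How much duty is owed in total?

Line 1 (U-792, Casius, 8,731 kg, €1,283,282.38):
Code U-792 is under a tariff-rate quota (threshold 3,636 kg). In-quota: 3,636 kg at 9%; over-quota: 5,095 kg at 22%.
Pro-rata value split: in-quota = €1,283,282.38 × 3,636/8,731 = €534,419.28; over-quota = €1,283,282.38 − €534,419.28 = €748,863.10.
In-quota duty = €534,419.28 × 9% = €48,097.74. Over-quota duty = €748,863.10 × 22% = €164,749.88.
Line duty = €48,097.74 + €164,749.88 = €212,847.62.
Line 2 (U-183, Casius, 281 kg, €59,172.98):
Base rate for U-183 is 21.5%.
Origin Casius qualifies under the Zormark–Casius agreement and U-183 is covered: preferential rate 20.5% applies instead.
The additional-duty order on U-183 targets Junova, not Casius; it does not apply.
Duty = €59,172.98 × 20.5% = €12,130.46.
Total = €212,847.62 + €12,130.46 = €224,978.08.

€224,978.08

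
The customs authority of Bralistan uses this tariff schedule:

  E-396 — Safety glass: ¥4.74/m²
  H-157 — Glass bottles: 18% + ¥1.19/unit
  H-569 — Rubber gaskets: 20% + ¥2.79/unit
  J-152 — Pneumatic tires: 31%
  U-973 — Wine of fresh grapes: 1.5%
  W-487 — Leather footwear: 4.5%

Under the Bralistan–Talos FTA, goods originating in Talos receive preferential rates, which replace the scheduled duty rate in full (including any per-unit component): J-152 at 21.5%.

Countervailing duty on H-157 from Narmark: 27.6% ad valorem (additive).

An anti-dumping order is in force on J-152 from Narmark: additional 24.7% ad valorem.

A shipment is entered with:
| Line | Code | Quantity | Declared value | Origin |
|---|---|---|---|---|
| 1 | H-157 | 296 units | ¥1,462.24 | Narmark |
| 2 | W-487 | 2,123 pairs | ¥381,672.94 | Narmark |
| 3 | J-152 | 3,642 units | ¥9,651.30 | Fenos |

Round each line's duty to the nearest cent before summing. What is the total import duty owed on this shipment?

Line 1 (H-157, Narmark, 296 units, ¥1,462.24):
Base rate for H-157 is 18% + ¥1.19/unit.
Additional duty on H-157 from Narmark: +27.6%. Applied ad valorem rate: 18% + 27.6% = 45.6%.
Duty = ¥1,462.24 × 45.6% + 296 × ¥1.19 = ¥1,019.02.
Line 2 (W-487, Narmark, 2,123 pairs, ¥381,672.94):
Base rate for W-487 is 4.5%.
Duty = ¥381,672.94 × 4.5% = ¥17,175.28.
Line 3 (J-152, Fenos, 3,642 units, ¥9,651.30):
Base rate for J-152 is 31%.
J-152 has an FTA preferential rate, but origin Fenos is not Talos; base rate stands.
The additional-duty order on J-152 targets Narmark, not Fenos; it does not apply.
Duty = ¥9,651.30 × 31% = ¥2,991.90.
Total = ¥1,019.02 + ¥17,175.28 + ¥2,991.90 = ¥21,186.20.

¥21,186.20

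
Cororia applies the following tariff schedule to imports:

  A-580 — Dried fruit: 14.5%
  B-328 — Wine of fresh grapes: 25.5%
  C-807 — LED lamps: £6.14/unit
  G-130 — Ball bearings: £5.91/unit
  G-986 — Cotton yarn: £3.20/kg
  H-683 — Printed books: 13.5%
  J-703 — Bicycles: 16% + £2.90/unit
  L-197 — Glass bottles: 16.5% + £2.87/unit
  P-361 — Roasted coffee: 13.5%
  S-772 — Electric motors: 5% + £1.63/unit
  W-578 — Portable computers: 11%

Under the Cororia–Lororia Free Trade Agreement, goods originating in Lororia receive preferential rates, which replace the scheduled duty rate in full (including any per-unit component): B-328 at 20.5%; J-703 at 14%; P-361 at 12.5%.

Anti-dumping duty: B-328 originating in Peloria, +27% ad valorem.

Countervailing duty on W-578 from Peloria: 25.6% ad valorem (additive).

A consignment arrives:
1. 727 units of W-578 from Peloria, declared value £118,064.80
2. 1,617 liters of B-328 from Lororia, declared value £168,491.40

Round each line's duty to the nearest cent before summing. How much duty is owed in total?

Line 1 (W-578, Peloria, 727 units, £118,064.80):
Base rate for W-578 is 11%.
Additional duty on W-578 from Peloria: +25.6%. Applied ad valorem rate: 11% + 25.6% = 36.6%.
Duty = £118,064.80 × 36.6% = £43,211.72.
Line 2 (B-328, Lororia, 1,617 liters, £168,491.40):
Base rate for B-328 is 25.5%.
Origin Lororia qualifies under the Cororia–Lororia agreement and B-328 is covered: preferential rate 20.5% applies instead.
The additional-duty order on B-328 targets Peloria, not Lororia; it does not apply.
Duty = £168,491.40 × 20.5% = £34,540.74.
Total = £43,211.72 + £34,540.74 = £77,752.46.

£77,752.46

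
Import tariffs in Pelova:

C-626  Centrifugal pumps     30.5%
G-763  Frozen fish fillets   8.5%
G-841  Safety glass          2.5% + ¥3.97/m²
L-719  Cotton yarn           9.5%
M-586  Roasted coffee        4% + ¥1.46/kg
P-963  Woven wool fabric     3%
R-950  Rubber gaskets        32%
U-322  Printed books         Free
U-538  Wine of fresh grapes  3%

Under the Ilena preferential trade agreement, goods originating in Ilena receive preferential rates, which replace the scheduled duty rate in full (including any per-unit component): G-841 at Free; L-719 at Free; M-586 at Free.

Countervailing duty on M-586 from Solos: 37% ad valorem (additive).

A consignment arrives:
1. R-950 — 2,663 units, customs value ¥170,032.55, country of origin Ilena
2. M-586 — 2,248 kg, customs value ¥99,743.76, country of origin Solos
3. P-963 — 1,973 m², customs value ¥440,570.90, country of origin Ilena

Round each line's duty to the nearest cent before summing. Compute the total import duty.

¥111,804.57

Line 1 (R-950, Ilena, 2,663 units, ¥170,032.55):
Base rate for R-950 is 32%.
Origin Ilena is the FTA partner but R-950 is not on the preference list; base rate stands.
Duty = ¥170,032.55 × 32% = ¥54,410.42.
Line 2 (M-586, Solos, 2,248 kg, ¥99,743.76):
Base rate for M-586 is 4% + ¥1.46/kg.
M-586 has an FTA preferential rate, but origin Solos is not Ilena; base rate stands.
Additional duty on M-586 from Solos: +37%. Applied ad valorem rate: 4% + 37% = 41%.
Duty = ¥99,743.76 × 41% + 2,248 × ¥1.46 = ¥44,177.02.
Line 3 (P-963, Ilena, 1,973 m², ¥440,570.90):
Base rate for P-963 is 3%.
Origin Ilena is the FTA partner but P-963 is not on the preference list; base rate stands.
Duty = ¥440,570.90 × 3% = ¥13,217.13.
Total = ¥54,410.42 + ¥44,177.02 + ¥13,217.13 = ¥111,804.57.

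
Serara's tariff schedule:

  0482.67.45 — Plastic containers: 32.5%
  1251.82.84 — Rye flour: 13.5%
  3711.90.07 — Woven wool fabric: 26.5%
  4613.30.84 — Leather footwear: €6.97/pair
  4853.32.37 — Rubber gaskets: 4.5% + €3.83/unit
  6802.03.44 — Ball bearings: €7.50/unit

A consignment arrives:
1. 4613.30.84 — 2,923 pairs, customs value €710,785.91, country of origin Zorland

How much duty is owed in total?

Line 1 (4613.30.84, Zorland, 2,923 pairs, €710,785.91):
Base rate for 4613.30.84 is €6.97/pair.
Duty = 2,923 × €6.97 = €20,373.31.

€20,373.31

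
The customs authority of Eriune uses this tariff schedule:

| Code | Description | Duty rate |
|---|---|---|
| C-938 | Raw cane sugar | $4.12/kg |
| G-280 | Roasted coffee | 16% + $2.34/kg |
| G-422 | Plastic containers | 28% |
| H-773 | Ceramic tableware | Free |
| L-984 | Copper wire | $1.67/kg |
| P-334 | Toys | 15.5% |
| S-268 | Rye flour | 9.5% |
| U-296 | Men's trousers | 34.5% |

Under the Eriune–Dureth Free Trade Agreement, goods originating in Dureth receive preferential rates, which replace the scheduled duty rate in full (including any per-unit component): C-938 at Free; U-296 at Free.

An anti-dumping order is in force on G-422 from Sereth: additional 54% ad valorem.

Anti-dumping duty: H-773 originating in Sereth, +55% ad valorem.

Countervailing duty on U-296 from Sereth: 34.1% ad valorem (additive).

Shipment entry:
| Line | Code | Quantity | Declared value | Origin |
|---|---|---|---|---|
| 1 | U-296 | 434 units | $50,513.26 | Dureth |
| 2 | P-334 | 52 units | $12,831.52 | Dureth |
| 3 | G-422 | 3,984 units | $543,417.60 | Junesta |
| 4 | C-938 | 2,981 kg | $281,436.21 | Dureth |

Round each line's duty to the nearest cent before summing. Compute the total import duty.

Line 1 (U-296, Dureth, 434 units, $50,513.26):
Base rate for U-296 is 34.5%.
Origin Dureth qualifies under the Eriune–Dureth agreement and U-296 is covered: preferential rate Free applies instead.
The additional-duty order on U-296 targets Sereth, not Dureth; it does not apply.
Duty = $50,513.26 × 0% = $0.00.
Line 2 (P-334, Dureth, 52 units, $12,831.52):
Base rate for P-334 is 15.5%.
Origin Dureth is the FTA partner but P-334 is not on the preference list; base rate stands.
Duty = $12,831.52 × 15.5% = $1,988.89.
Line 3 (G-422, Junesta, 3,984 units, $543,417.60):
Base rate for G-422 is 28%.
The additional-duty order on G-422 targets Sereth, not Junesta; it does not apply.
Duty = $543,417.60 × 28% = $152,156.93.
Line 4 (C-938, Dureth, 2,981 kg, $281,436.21):
Base rate for C-938 is $4.12/kg.
Origin Dureth qualifies under the Eriune–Dureth agreement and C-938 is covered: preferential rate Free applies instead.
Duty = $281,436.21 × 0% = $0.00.
Total = $0.00 + $1,988.89 + $152,156.93 + $0.00 = $154,145.82.

$154,145.82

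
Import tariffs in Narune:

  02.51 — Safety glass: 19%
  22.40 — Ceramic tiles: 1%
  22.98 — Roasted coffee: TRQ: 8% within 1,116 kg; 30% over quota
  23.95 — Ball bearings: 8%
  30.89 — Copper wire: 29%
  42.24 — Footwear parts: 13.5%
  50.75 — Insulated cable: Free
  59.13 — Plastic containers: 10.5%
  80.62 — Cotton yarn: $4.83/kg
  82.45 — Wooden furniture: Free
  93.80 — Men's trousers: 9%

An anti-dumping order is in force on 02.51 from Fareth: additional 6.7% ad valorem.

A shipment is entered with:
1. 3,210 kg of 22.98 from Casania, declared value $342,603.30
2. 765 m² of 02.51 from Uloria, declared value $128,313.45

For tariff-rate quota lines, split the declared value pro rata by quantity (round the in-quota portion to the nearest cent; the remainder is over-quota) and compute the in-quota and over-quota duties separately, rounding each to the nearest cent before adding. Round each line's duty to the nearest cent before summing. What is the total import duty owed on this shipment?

$100,956.20

Line 1 (22.98, Casania, 3,210 kg, $342,603.30):
Code 22.98 is under a tariff-rate quota (threshold 1,116 kg). In-quota: 1,116 kg at 8%; over-quota: 2,094 kg at 30%.
Pro-rata value split: in-quota = $342,603.30 × 1,116/3,210 = $119,110.68; over-quota = $342,603.30 − $119,110.68 = $223,492.62.
In-quota duty = $119,110.68 × 8% = $9,528.85. Over-quota duty = $223,492.62 × 30% = $67,047.79.
Line duty = $9,528.85 + $67,047.79 = $76,576.64.
Line 2 (02.51, Uloria, 765 m², $128,313.45):
Base rate for 02.51 is 19%.
The additional-duty order on 02.51 targets Fareth, not Uloria; it does not apply.
Duty = $128,313.45 × 19% = $24,379.56.
Total = $76,576.64 + $24,379.56 = $100,956.20.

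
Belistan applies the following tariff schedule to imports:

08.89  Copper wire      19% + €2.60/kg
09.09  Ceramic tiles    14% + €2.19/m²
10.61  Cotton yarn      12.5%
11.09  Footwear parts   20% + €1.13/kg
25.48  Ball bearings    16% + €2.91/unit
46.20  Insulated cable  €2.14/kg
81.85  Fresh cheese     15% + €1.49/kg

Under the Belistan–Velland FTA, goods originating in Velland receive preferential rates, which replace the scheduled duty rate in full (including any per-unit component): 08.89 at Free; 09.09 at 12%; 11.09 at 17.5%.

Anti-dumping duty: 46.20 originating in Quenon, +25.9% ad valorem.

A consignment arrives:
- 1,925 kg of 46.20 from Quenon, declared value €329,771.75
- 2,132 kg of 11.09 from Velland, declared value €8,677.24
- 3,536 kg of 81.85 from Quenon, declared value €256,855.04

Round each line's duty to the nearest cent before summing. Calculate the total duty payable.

Line 1 (46.20, Quenon, 1,925 kg, €329,771.75):
Base rate for 46.20 is €2.14/kg.
Additional duty on 46.20 from Quenon: +25.9% ad valorem. Applied ad valorem rate = 25.9%.
Duty = €329,771.75 × 25.9% + 1,925 × €2.14 = €89,530.38.
Line 2 (11.09, Velland, 2,132 kg, €8,677.24):
Base rate for 11.09 is 20% + €1.13/kg.
Origin Velland qualifies under the Belistan–Velland agreement and 11.09 is covered: preferential rate 17.5% applies instead.
Duty = €8,677.24 × 17.5% = €1,518.52.
Line 3 (81.85, Quenon, 3,536 kg, €256,855.04):
Base rate for 81.85 is 15% + €1.49/kg.
Duty = €256,855.04 × 15% + 3,536 × €1.49 = €43,796.90.
Total = €89,530.38 + €1,518.52 + €43,796.90 = €134,845.80.

€134,845.80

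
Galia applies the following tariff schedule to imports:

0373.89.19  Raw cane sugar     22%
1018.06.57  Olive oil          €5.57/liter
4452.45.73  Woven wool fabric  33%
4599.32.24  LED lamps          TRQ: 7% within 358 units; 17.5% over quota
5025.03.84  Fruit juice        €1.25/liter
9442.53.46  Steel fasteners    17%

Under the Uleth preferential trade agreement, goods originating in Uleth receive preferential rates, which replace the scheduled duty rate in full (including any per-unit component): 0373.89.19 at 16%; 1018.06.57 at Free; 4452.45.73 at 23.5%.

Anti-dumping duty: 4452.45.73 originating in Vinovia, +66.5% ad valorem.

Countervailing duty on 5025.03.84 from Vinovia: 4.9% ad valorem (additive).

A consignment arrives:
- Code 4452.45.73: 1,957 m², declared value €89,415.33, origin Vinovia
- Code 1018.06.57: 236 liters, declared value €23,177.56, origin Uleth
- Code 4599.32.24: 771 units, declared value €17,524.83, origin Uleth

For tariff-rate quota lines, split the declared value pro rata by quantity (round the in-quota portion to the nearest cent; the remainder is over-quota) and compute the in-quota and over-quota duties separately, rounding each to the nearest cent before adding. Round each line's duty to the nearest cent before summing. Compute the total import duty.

Line 1 (4452.45.73, Vinovia, 1,957 m², €89,415.33):
Base rate for 4452.45.73 is 33%.
4452.45.73 has an FTA preferential rate, but origin Vinovia is not Uleth; base rate stands.
Additional duty on 4452.45.73 from Vinovia: +66.5%. Applied ad valorem rate: 33% + 66.5% = 99.5%.
Duty = €89,415.33 × 99.5% = €88,968.25.
Line 2 (1018.06.57, Uleth, 236 liters, €23,177.56):
Base rate for 1018.06.57 is €5.57/liter.
Origin Uleth qualifies under the Galia–Uleth agreement and 1018.06.57 is covered: preferential rate Free applies instead.
Duty = €23,177.56 × 0% = €0.00.
Line 3 (4599.32.24, Uleth, 771 units, €17,524.83):
Code 4599.32.24 is under a tariff-rate quota (threshold 358 units). In-quota: 358 units at 7%; over-quota: 413 units at 17.5%.
Pro-rata value split: in-quota = €17,524.83 × 358/771 = €8,137.34; over-quota = €17,524.83 − €8,137.34 = €9,387.49.
In-quota duty = €8,137.34 × 7% = €569.61. Over-quota duty = €9,387.49 × 17.5% = €1,642.81.
Line duty = €569.61 + €1,642.81 = €2,212.42.
Total = €88,968.25 + €0.00 + €2,212.42 = €91,180.67.

€91,180.67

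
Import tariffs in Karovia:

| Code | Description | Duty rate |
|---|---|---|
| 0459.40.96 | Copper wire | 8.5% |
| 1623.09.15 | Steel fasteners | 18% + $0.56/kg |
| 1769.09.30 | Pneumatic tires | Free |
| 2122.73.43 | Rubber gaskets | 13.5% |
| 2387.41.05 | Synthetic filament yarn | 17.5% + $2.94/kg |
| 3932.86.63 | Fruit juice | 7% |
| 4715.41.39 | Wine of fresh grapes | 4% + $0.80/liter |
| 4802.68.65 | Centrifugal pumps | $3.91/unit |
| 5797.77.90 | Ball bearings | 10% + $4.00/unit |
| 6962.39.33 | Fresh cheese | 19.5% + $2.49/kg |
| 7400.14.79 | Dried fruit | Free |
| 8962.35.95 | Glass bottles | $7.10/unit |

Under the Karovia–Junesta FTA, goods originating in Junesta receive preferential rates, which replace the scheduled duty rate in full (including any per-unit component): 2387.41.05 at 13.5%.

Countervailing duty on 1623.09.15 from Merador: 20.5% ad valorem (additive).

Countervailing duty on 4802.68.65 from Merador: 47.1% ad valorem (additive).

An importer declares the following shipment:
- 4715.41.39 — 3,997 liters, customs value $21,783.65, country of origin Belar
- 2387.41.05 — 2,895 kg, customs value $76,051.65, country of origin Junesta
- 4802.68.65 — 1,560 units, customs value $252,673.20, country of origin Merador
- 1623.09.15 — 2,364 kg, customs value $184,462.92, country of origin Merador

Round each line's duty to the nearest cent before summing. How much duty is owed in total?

Line 1 (4715.41.39, Belar, 3,997 liters, $21,783.65):
Base rate for 4715.41.39 is 4% + $0.80/liter.
Duty = $21,783.65 × 4% + 3,997 × $0.80 = $4,068.95.
Line 2 (2387.41.05, Junesta, 2,895 kg, $76,051.65):
Base rate for 2387.41.05 is 17.5% + $2.94/kg.
Origin Junesta qualifies under the Karovia–Junesta agreement and 2387.41.05 is covered: preferential rate 13.5% applies instead.
Duty = $76,051.65 × 13.5% = $10,266.97.
Line 3 (4802.68.65, Merador, 1,560 units, $252,673.20):
Base rate for 4802.68.65 is $3.91/unit.
Additional duty on 4802.68.65 from Merador: +47.1% ad valorem. Applied ad valorem rate = 47.1%.
Duty = $252,673.20 × 47.1% + 1,560 × $3.91 = $125,108.68.
Line 4 (1623.09.15, Merador, 2,364 kg, $184,462.92):
Base rate for 1623.09.15 is 18% + $0.56/kg.
Additional duty on 1623.09.15 from Merador: +20.5%. Applied ad valorem rate: 18% + 20.5% = 38.5%.
Duty = $184,462.92 × 38.5% + 2,364 × $0.56 = $72,342.06.
Total = $4,068.95 + $10,266.97 + $125,108.68 + $72,342.06 = $211,786.66.

$211,786.66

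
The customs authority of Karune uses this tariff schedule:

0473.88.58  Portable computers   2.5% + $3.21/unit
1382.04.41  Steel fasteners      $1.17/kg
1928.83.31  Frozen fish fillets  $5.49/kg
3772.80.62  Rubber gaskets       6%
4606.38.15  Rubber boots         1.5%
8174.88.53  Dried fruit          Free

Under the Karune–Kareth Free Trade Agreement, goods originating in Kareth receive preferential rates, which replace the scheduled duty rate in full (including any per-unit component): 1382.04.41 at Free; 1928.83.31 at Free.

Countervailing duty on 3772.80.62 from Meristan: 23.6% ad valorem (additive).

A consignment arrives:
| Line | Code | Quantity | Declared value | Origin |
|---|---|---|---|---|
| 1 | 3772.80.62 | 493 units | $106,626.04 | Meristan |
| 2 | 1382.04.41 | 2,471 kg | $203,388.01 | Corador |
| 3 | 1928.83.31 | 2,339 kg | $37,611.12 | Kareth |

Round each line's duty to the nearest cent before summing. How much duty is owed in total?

Line 1 (3772.80.62, Meristan, 493 units, $106,626.04):
Base rate for 3772.80.62 is 6%.
Additional duty on 3772.80.62 from Meristan: +23.6%. Applied ad valorem rate: 6% + 23.6% = 29.6%.
Duty = $106,626.04 × 29.6% = $31,561.31.
Line 2 (1382.04.41, Corador, 2,471 kg, $203,388.01):
Base rate for 1382.04.41 is $1.17/kg.
1382.04.41 has an FTA preferential rate, but origin Corador is not Kareth; base rate stands.
Duty = 2,471 × $1.17 = $2,891.07.
Line 3 (1928.83.31, Kareth, 2,339 kg, $37,611.12):
Base rate for 1928.83.31 is $5.49/kg.
Origin Kareth qualifies under the Karune–Kareth agreement and 1928.83.31 is covered: preferential rate Free applies instead.
Duty = $37,611.12 × 0% = $0.00.
Total = $31,561.31 + $2,891.07 + $0.00 = $34,452.38.

$34,452.38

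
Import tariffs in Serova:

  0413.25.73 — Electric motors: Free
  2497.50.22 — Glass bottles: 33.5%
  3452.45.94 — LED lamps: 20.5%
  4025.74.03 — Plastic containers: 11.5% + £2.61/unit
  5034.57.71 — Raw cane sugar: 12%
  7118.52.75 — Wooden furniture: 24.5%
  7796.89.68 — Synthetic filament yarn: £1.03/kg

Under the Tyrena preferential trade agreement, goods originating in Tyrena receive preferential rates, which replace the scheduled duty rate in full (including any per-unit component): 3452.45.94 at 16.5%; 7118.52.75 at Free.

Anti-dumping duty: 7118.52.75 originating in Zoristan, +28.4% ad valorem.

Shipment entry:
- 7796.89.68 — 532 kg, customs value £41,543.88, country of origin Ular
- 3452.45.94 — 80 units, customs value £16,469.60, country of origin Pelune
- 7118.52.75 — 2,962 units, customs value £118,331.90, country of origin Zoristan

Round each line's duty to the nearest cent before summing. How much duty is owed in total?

Line 1 (7796.89.68, Ular, 532 kg, £41,543.88):
Base rate for 7796.89.68 is £1.03/kg.
Duty = 532 × £1.03 = £547.96.
Line 2 (3452.45.94, Pelune, 80 units, £16,469.60):
Base rate for 3452.45.94 is 20.5%.
3452.45.94 has an FTA preferential rate, but origin Pelune is not Tyrena; base rate stands.
Duty = £16,469.60 × 20.5% = £3,376.27.
Line 3 (7118.52.75, Zoristan, 2,962 units, £118,331.90):
Base rate for 7118.52.75 is 24.5%.
7118.52.75 has an FTA preferential rate, but origin Zoristan is not Tyrena; base rate stands.
Additional duty on 7118.52.75 from Zoristan: +28.4%. Applied ad valorem rate: 24.5% + 28.4% = 52.9%.
Duty = £118,331.90 × 52.9% = £62,597.58.
Total = £547.96 + £3,376.27 + £62,597.58 = £66,521.81.

£66,521.81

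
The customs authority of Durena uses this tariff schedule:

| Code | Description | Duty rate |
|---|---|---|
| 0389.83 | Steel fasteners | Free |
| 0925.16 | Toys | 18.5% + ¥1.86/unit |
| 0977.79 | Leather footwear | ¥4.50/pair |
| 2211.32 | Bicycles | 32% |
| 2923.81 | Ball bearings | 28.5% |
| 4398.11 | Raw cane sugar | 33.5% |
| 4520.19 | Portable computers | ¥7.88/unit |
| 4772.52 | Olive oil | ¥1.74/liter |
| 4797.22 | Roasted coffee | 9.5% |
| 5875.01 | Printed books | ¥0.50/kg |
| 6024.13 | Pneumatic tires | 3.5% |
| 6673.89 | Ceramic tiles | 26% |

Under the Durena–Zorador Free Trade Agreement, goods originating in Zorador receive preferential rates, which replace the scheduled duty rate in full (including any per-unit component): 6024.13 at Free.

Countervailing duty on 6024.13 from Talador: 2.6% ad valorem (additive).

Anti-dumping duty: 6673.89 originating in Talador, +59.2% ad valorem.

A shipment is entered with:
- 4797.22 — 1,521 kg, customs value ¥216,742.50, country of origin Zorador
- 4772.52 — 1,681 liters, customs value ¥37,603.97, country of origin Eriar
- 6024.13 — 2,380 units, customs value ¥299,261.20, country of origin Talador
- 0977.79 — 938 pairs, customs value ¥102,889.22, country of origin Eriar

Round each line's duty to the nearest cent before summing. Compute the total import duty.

¥45,991.41

Line 1 (4797.22, Zorador, 1,521 kg, ¥216,742.50):
Base rate for 4797.22 is 9.5%.
Origin Zorador is the FTA partner but 4797.22 is not on the preference list; base rate stands.
Duty = ¥216,742.50 × 9.5% = ¥20,590.54.
Line 2 (4772.52, Eriar, 1,681 liters, ¥37,603.97):
Base rate for 4772.52 is ¥1.74/liter.
Duty = 1,681 × ¥1.74 = ¥2,924.94.
Line 3 (6024.13, Talador, 2,380 units, ¥299,261.20):
Base rate for 6024.13 is 3.5%.
6024.13 has an FTA preferential rate, but origin Talador is not Zorador; base rate stands.
Additional duty on 6024.13 from Talador: +2.6%. Applied ad valorem rate: 3.5% + 2.6% = 6.1%.
Duty = ¥299,261.20 × 6.1% = ¥18,254.93.
Line 4 (0977.79, Eriar, 938 pairs, ¥102,889.22):
Base rate for 0977.79 is ¥4.50/pair.
Duty = 938 × ¥4.50 = ¥4,221.00.
Total = ¥20,590.54 + ¥2,924.94 + ¥18,254.93 + ¥4,221.00 = ¥45,991.41.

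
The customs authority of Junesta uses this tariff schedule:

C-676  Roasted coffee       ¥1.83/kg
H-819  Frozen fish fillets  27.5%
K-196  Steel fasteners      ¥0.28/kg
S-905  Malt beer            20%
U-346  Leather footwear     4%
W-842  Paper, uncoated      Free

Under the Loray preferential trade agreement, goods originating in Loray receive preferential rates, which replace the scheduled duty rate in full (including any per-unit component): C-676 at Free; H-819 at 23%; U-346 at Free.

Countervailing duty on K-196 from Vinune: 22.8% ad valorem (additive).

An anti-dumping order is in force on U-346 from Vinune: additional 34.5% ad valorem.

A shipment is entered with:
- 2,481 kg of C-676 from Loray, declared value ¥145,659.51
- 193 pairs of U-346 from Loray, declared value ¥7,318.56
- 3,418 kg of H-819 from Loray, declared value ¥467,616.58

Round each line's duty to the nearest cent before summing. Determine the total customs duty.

Line 1 (C-676, Loray, 2,481 kg, ¥145,659.51):
Base rate for C-676 is ¥1.83/kg.
Origin Loray qualifies under the Junesta–Loray agreement and C-676 is covered: preferential rate Free applies instead.
Duty = ¥145,659.51 × 0% = ¥0.00.
Line 2 (U-346, Loray, 193 pairs, ¥7,318.56):
Base rate for U-346 is 4%.
Origin Loray qualifies under the Junesta–Loray agreement and U-346 is covered: preferential rate Free applies instead.
The additional-duty order on U-346 targets Vinune, not Loray; it does not apply.
Duty = ¥7,318.56 × 0% = ¥0.00.
Line 3 (H-819, Loray, 3,418 kg, ¥467,616.58):
Base rate for H-819 is 27.5%.
Origin Loray qualifies under the Junesta–Loray agreement and H-819 is covered: preferential rate 23% applies instead.
Duty = ¥467,616.58 × 23% = ¥107,551.81.
Total = ¥0.00 + ¥0.00 + ¥107,551.81 = ¥107,551.81.

¥107,551.81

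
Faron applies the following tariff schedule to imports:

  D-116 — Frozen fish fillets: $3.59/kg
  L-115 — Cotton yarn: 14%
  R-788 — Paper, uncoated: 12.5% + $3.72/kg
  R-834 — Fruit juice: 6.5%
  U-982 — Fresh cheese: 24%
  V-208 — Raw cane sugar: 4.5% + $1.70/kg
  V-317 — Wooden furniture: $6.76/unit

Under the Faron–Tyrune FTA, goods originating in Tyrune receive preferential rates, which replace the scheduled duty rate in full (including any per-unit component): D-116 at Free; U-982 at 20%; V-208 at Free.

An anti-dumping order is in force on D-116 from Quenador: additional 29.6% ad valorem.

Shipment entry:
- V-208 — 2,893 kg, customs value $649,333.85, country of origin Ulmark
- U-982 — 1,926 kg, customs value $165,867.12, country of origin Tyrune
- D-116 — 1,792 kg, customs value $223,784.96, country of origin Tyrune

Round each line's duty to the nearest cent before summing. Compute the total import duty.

$67,311.54

Line 1 (V-208, Ulmark, 2,893 kg, $649,333.85):
Base rate for V-208 is 4.5% + $1.70/kg.
V-208 has an FTA preferential rate, but origin Ulmark is not Tyrune; base rate stands.
Duty = $649,333.85 × 4.5% + 2,893 × $1.70 = $34,138.12.
Line 2 (U-982, Tyrune, 1,926 kg, $165,867.12):
Base rate for U-982 is 24%.
Origin Tyrune qualifies under the Faron–Tyrune agreement and U-982 is covered: preferential rate 20% applies instead.
Duty = $165,867.12 × 20% = $33,173.42.
Line 3 (D-116, Tyrune, 1,792 kg, $223,784.96):
Base rate for D-116 is $3.59/kg.
Origin Tyrune qualifies under the Faron–Tyrune agreement and D-116 is covered: preferential rate Free applies instead.
The additional-duty order on D-116 targets Quenador, not Tyrune; it does not apply.
Duty = $223,784.96 × 0% = $0.00.
Total = $34,138.12 + $33,173.42 + $0.00 = $67,311.54.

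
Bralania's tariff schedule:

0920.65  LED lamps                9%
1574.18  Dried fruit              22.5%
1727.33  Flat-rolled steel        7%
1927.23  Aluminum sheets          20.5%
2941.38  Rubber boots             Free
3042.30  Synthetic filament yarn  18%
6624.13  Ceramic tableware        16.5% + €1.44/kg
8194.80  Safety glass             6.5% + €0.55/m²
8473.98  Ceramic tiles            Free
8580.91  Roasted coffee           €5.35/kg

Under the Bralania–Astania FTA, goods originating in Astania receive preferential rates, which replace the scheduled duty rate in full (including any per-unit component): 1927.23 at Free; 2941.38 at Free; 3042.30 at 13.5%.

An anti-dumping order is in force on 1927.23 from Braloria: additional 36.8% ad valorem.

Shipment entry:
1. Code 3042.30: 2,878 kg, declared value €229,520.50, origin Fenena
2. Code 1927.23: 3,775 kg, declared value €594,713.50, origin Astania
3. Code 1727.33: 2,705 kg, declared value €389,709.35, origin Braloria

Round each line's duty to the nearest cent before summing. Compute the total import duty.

€68,593.34

Line 1 (3042.30, Fenena, 2,878 kg, €229,520.50):
Base rate for 3042.30 is 18%.
3042.30 has an FTA preferential rate, but origin Fenena is not Astania; base rate stands.
Duty = €229,520.50 × 18% = €41,313.69.
Line 2 (1927.23, Astania, 3,775 kg, €594,713.50):
Base rate for 1927.23 is 20.5%.
Origin Astania qualifies under the Bralania–Astania agreement and 1927.23 is covered: preferential rate Free applies instead.
The additional-duty order on 1927.23 targets Braloria, not Astania; it does not apply.
Duty = €594,713.50 × 0% = €0.00.
Line 3 (1727.33, Braloria, 2,705 kg, €389,709.35):
Base rate for 1727.33 is 7%.
Duty = €389,709.35 × 7% = €27,279.65.
Total = €41,313.69 + €0.00 + €27,279.65 = €68,593.34.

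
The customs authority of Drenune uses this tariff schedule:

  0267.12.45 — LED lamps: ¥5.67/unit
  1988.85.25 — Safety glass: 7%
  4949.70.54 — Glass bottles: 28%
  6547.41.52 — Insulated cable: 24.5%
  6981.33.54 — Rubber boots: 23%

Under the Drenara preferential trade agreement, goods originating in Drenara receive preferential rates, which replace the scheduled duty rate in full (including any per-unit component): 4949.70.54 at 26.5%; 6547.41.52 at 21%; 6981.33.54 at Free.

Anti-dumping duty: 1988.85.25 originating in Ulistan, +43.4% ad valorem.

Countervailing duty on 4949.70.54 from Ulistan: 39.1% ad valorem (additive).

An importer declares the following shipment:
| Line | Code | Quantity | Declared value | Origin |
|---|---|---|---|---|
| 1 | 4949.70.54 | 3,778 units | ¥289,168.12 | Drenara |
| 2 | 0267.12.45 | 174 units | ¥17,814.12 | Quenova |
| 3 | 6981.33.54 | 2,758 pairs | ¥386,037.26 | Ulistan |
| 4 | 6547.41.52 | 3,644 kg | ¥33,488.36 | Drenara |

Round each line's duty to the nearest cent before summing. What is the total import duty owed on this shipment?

Line 1 (4949.70.54, Drenara, 3,778 units, ¥289,168.12):
Base rate for 4949.70.54 is 28%.
Origin Drenara qualifies under the Drenune–Drenara agreement and 4949.70.54 is covered: preferential rate 26.5% applies instead.
The additional-duty order on 4949.70.54 targets Ulistan, not Drenara; it does not apply.
Duty = ¥289,168.12 × 26.5% = ¥76,629.55.
Line 2 (0267.12.45, Quenova, 174 units, ¥17,814.12):
Base rate for 0267.12.45 is ¥5.67/unit.
Duty = 174 × ¥5.67 = ¥986.58.
Line 3 (6981.33.54, Ulistan, 2,758 pairs, ¥386,037.26):
Base rate for 6981.33.54 is 23%.
6981.33.54 has an FTA preferential rate, but origin Ulistan is not Drenara; base rate stands.
Duty = ¥386,037.26 × 23% = ¥88,788.57.
Line 4 (6547.41.52, Drenara, 3,644 kg, ¥33,488.36):
Base rate for 6547.41.52 is 24.5%.
Origin Drenara qualifies under the Drenune–Drenara agreement and 6547.41.52 is covered: preferential rate 21% applies instead.
Duty = ¥33,488.36 × 21% = ¥7,032.56.
Total = ¥76,629.55 + ¥986.58 + ¥88,788.57 + ¥7,032.56 = ¥173,437.26.

¥173,437.26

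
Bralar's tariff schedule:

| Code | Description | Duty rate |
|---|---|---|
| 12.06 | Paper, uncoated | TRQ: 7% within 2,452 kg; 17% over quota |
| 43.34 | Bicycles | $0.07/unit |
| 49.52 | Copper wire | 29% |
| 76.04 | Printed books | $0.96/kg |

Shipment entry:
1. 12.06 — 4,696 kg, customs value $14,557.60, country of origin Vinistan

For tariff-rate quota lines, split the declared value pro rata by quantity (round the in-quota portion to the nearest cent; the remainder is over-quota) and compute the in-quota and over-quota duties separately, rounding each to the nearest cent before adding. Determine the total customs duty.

Line 1 (12.06, Vinistan, 4,696 kg, $14,557.60):
Code 12.06 is under a tariff-rate quota (threshold 2,452 kg). In-quota: 2,452 kg at 7%; over-quota: 2,244 kg at 17%.
Pro-rata value split: in-quota = $14,557.60 × 2,452/4,696 = $7,601.20; over-quota = $14,557.60 − $7,601.20 = $6,956.40.
In-quota duty = $7,601.20 × 7% = $532.08. Over-quota duty = $6,956.40 × 17% = $1,182.59.
Line duty = $532.08 + $1,182.59 = $1,714.67.

$1,714.67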